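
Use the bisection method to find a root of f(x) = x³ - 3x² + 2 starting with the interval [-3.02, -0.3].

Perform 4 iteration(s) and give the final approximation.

f(x) = x³ - 3x² + 2
Initial interval: [-3.02, -0.3]

Iteration 1:
  c_1 = (-3.020000 + (-0.300000))/2 = -1.660000
  f(c_1) = f(-1.660000) = -10.841096
  f(a) × f(c) ≥ 0, new interval: [-1.660000, -0.300000]
Iteration 2:
  c_2 = (-1.660000 + (-0.300000))/2 = -0.980000
  f(c_2) = f(-0.980000) = -1.822392
  f(a) × f(c) ≥ 0, new interval: [-0.980000, -0.300000]
Iteration 3:
  c_3 = (-0.980000 + (-0.300000))/2 = -0.640000
  f(c_3) = f(-0.640000) = 0.509056
  f(a) × f(c) < 0, new interval: [-0.980000, -0.640000]
Iteration 4:
  c_4 = (-0.980000 + (-0.640000))/2 = -0.810000
  f(c_4) = f(-0.810000) = -0.499741
  f(a) × f(c) ≥ 0, new interval: [-0.810000, -0.640000]

After 4 iteration(s), the approximation is c_4 = -0.810000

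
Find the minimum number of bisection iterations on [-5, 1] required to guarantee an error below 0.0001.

We need (b-a)/2^n ≤ 0.0001
(1 - (-5))/2^n ≤ 0.0001
6/2^n ≤ 0.0001
2^n ≥ 60000
n ≥ log₂(60000) = 15.87
n ≥ 16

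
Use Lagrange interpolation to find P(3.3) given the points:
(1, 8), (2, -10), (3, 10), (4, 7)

Lagrange interpolation formula:
P(x) = Σ yᵢ × Lᵢ(x)
where Lᵢ(x) = Π_{j≠i} (x - xⱼ)/(xᵢ - xⱼ)

L_0(3.3) = (3.3 - 2)/(1 - 2) × (3.3 - 3)/(1 - 3) × (3.3 - 4)/(1 - 4) = 0.045500
L_1(3.3) = (3.3 - 1)/(2 - 1) × (3.3 - 3)/(2 - 3) × (3.3 - 4)/(2 - 4) = -0.241500
L_2(3.3) = (3.3 - 1)/(3 - 1) × (3.3 - 2)/(3 - 2) × (3.3 - 4)/(3 - 4) = 1.046500
L_3(3.3) = (3.3 - 1)/(4 - 1) × (3.3 - 2)/(4 - 2) × (3.3 - 3)/(4 - 3) = 0.149500

P(3.3) = 8×L_0(3.3) + (-10)×L_1(3.3) + 10×L_2(3.3) + 7×L_3(3.3)
P(3.3) = 14.290500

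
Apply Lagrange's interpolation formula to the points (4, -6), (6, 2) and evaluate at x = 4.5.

Lagrange interpolation formula:
P(x) = Σ yᵢ × Lᵢ(x)
where Lᵢ(x) = Π_{j≠i} (x - xⱼ)/(xᵢ - xⱼ)

L_0(4.5) = (4.5 - 6)/(4 - 6) = 0.750000
L_1(4.5) = (4.5 - 4)/(6 - 4) = 0.250000

P(4.5) = (-6)×L_0(4.5) + 2×L_1(4.5)
P(4.5) = -4.000000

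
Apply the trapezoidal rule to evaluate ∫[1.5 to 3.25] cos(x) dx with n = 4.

f(x) = cos(x)
a = 1.5, b = 3.25, n = 4
h = (b - a)/n = 0.437500

Trapezoidal rule: (h/2)[f(x₀) + 2f(x₁) + 2f(x₂) + ... + f(xₙ)]

x_0 = 1.5000, f(x_0) = 0.070737, coefficient = 1
x_1 = 1.9375, f(x_1) = -0.358540, coefficient = 2
x_2 = 2.3750, f(x_2) = -0.720278, coefficient = 2
x_3 = 2.8125, f(x_3) = -0.946336, coefficient = 2
x_4 = 3.2500, f(x_4) = -0.994130, coefficient = 1

I ≈ (0.437500/2) × -4.973702 = -1.087997
Exact value: -1.105690
Error: 0.017693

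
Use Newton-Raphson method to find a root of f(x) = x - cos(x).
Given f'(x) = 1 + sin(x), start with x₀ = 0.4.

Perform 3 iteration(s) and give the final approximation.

f(x) = x - cos(x)
f'(x) = 1 + sin(x)
x₀ = 0.4

Newton-Raphson formula: x_{n+1} = x_n - f(x_n)/f'(x_n)

Iteration 1:
  f(0.400000) = -0.521061
  f'(0.400000) = 1.389418
  x_1 = 0.400000 - (-0.521061)/1.389418 = 0.775021
Iteration 2:
  f(0.775021) = 0.060615
  f'(0.775021) = 1.699731
  x_2 = 0.775021 - 0.060615/1.699731 = 0.739360
Iteration 3:
  f(0.739360) = 0.000460
  f'(0.739360) = 1.673815
  x_3 = 0.739360 - 0.000460/1.673815 = 0.739085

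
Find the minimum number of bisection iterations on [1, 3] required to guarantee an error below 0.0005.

We need (b-a)/2^n ≤ 0.0005
(3 - 1)/2^n ≤ 0.0005
2/2^n ≤ 0.0005
2^n ≥ 4000
n ≥ log₂(4000) = 11.97
n ≥ 12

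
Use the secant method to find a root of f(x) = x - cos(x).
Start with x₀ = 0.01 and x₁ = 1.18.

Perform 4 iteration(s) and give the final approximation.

f(x) = x - cos(x)
x₀ = 0.01, x₁ = 1.18

Secant formula: x_{n+1} = x_n - f(x_n)(x_n - x_{n-1})/(f(x_n) - f(x_{n-1}))

Iteration 1:
  f(0.010000) = -0.989950
  f(1.180000) = 0.799075
  x_2 = 1.180000 - 0.799075×(1.180000 - 0.010000)/(0.799075 - (-0.989950))
       = 0.657415
Iteration 2:
  f(1.180000) = 0.799075
  f(0.657415) = -0.134160
  x_3 = 0.657415 - (-0.134160)×(0.657415 - 1.180000)/(-0.134160 - 0.799075)
       = 0.732541
Iteration 3:
  f(0.657415) = -0.134160
  f(0.732541) = -0.010937
  x_4 = 0.732541 - (-0.010937)×(0.732541 - 0.657415)/(-0.010937 - (-0.134160))
       = 0.739209
Iteration 4:
  f(0.732541) = -0.010937
  f(0.739209) = 0.000207
  x_5 = 0.739209 - 0.000207×(0.739209 - 0.732541)/(0.000207 - (-0.010937))
       = 0.739085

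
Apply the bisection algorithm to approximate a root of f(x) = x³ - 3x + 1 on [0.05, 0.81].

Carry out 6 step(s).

f(x) = x³ - 3x + 1
Initial interval: [0.05, 0.81]

Iteration 1:
  c_1 = (0.050000 + 0.810000)/2 = 0.430000
  f(c_1) = f(0.430000) = -0.210493
  f(a) × f(c) < 0, new interval: [0.050000, 0.430000]
Iteration 2:
  c_2 = (0.050000 + 0.430000)/2 = 0.240000
  f(c_2) = f(0.240000) = 0.293824
  f(a) × f(c) ≥ 0, new interval: [0.240000, 0.430000]
Iteration 3:
  c_3 = (0.240000 + 0.430000)/2 = 0.335000
  f(c_3) = f(0.335000) = 0.032595
  f(a) × f(c) ≥ 0, new interval: [0.335000, 0.430000]
Iteration 4:
  c_4 = (0.335000 + 0.430000)/2 = 0.382500
  f(c_4) = f(0.382500) = -0.091538
  f(a) × f(c) < 0, new interval: [0.335000, 0.382500]
Iteration 5:
  c_5 = (0.335000 + 0.382500)/2 = 0.358750
  f(c_5) = f(0.358750) = -0.030078
  f(a) × f(c) < 0, new interval: [0.335000, 0.358750]
Iteration 6:
  c_6 = (0.335000 + 0.358750)/2 = 0.346875
  f(c_6) = f(0.346875) = 0.001112
  f(a) × f(c) ≥ 0, new interval: [0.346875, 0.358750]

After 6 iteration(s), the approximation is c_6 = 0.346875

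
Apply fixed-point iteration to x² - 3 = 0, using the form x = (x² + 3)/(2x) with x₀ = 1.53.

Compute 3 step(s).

Equation: x² - 3 = 0
Fixed-point form: x = (x² + 3)/(2x)
x₀ = 1.53

x_1 = g(1.530000) = 1.745392
x_2 = g(1.745392) = 1.732102
x_3 = g(1.732102) = 1.732051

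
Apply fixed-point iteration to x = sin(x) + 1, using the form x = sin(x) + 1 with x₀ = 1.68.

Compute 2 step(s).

Equation: x = sin(x) + 1
Fixed-point form: x = sin(x) + 1
x₀ = 1.68

x_1 = g(1.680000) = 1.994043
x_2 = g(1.994043) = 1.911760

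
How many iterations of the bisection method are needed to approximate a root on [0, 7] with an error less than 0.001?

We need (b-a)/2^n ≤ 0.001
(7 - 0)/2^n ≤ 0.001
7/2^n ≤ 0.001
2^n ≥ 7000
n ≥ log₂(7000) = 12.77
n ≥ 13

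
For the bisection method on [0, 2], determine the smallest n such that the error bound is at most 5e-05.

We need (b-a)/2^n ≤ 5e-05
(2 - 0)/2^n ≤ 5e-05
2/2^n ≤ 5e-05
2^n ≥ 40000
n ≥ log₂(40000) = 15.29
n ≥ 16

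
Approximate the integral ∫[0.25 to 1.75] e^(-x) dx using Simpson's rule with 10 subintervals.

f(x) = e^(-x)
a = 0.25, b = 1.75, n = 10
h = (b - a)/n = 0.150000

Simpson's rule: (h/3)[f(x₀) + 4f(x₁) + 2f(x₂) + ... + f(xₙ)]

x_0 = 0.2500, f(x_0) = 0.778801, coefficient = 1
x_1 = 0.4000, f(x_1) = 0.670320, coefficient = 4
x_2 = 0.5500, f(x_2) = 0.576950, coefficient = 2
x_3 = 0.7000, f(x_3) = 0.496585, coefficient = 4
x_4 = 0.8500, f(x_4) = 0.427415, coefficient = 2
x_5 = 1.0000, f(x_5) = 0.367879, coefficient = 4
x_6 = 1.1500, f(x_6) = 0.316637, coefficient = 2
x_7 = 1.3000, f(x_7) = 0.272532, coefficient = 4
x_8 = 1.4500, f(x_8) = 0.234570, coefficient = 2
x_9 = 1.6000, f(x_9) = 0.201897, coefficient = 4
x_10 = 1.7500, f(x_10) = 0.173774, coefficient = 1

I ≈ (0.150000/3) × 12.100571 = 0.605029
Exact value: 0.605027
Error: 0.000002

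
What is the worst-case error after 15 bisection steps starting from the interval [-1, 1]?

Bisection error bound: |error| ≤ (b-a)/2^n
|error| ≤ (1 - (-1))/2^15 = 2/2^15
|error| ≤ 0.0000610352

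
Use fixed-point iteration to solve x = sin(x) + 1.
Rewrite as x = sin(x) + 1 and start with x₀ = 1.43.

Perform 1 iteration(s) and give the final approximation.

Equation: x = sin(x) + 1
Fixed-point form: x = sin(x) + 1
x₀ = 1.43

x_1 = g(1.430000) = 1.990105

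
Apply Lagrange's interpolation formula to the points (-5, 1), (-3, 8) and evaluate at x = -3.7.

Lagrange interpolation formula:
P(x) = Σ yᵢ × Lᵢ(x)
where Lᵢ(x) = Π_{j≠i} (x - xⱼ)/(xᵢ - xⱼ)

L_0(-3.7) = (-3.7 - (-3))/(-5 - (-3)) = 0.350000
L_1(-3.7) = (-3.7 - (-5))/(-3 - (-5)) = 0.650000

P(-3.7) = 1×L_0(-3.7) + 8×L_1(-3.7)
P(-3.7) = 5.550000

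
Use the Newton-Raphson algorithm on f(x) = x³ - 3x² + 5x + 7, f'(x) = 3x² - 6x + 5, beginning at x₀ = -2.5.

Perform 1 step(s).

f(x) = x³ - 3x² + 5x + 7
f'(x) = 3x² - 6x + 5
x₀ = -2.5

Newton-Raphson formula: x_{n+1} = x_n - f(x_n)/f'(x_n)

Iteration 1:
  f(-2.500000) = -39.875000
  f'(-2.500000) = 38.750000
  x_1 = -2.500000 - (-39.875000)/38.750000 = -1.470968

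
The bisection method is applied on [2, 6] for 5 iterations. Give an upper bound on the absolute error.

Bisection error bound: |error| ≤ (b-a)/2^n
|error| ≤ (6 - 2)/2^5 = 4/2^5
|error| ≤ 0.1250000000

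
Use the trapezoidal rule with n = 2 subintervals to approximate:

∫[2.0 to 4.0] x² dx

f(x) = x²
a = 2.0, b = 4.0, n = 2
h = (b - a)/n = 1.000000

Trapezoidal rule: (h/2)[f(x₀) + 2f(x₁) + 2f(x₂) + ... + f(xₙ)]

x_0 = 2.0000, f(x_0) = 4.000000, coefficient = 1
x_1 = 3.0000, f(x_1) = 9.000000, coefficient = 2
x_2 = 4.0000, f(x_2) = 16.000000, coefficient = 1

I ≈ (1.000000/2) × 38.000000 = 19.000000
Exact value: 18.666667
Error: 0.333333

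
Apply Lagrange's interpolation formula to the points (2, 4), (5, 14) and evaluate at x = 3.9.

Lagrange interpolation formula:
P(x) = Σ yᵢ × Lᵢ(x)
where Lᵢ(x) = Π_{j≠i} (x - xⱼ)/(xᵢ - xⱼ)

L_0(3.9) = (3.9 - 5)/(2 - 5) = 0.366667
L_1(3.9) = (3.9 - 2)/(5 - 2) = 0.633333

P(3.9) = 4×L_0(3.9) + 14×L_1(3.9)
P(3.9) = 10.333333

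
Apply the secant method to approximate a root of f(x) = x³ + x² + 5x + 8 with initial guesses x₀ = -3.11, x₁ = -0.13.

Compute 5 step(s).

f(x) = x³ + x² + 5x + 8
x₀ = -3.11, x₁ = -0.13

Secant formula: x_{n+1} = x_n - f(x_n)(x_n - x_{n-1})/(f(x_n) - f(x_{n-1}))

Iteration 1:
  f(-3.110000) = -27.958131
  f(-0.130000) = 7.364703
  x_2 = -0.130000 - 7.364703×(-0.130000 - (-3.110000))/(7.364703 - (-27.958131))
       = -0.751321
Iteration 2:
  f(-0.130000) = 7.364703
  f(-0.751321) = 4.383771
  x_3 = -0.751321 - 4.383771×(-0.751321 - (-0.130000))/(4.383771 - 7.364703)
       = -1.665038
Iteration 3:
  f(-0.751321) = 4.383771
  f(-1.665038) = -2.168907
  x_4 = -1.665038 - (-2.168907)×(-1.665038 - (-0.751321))/(-2.168907 - 4.383771)
       = -1.362602
Iteration 4:
  f(-1.665038) = -2.168907
  f(-1.362602) = 0.513756
  x_5 = -1.362602 - 0.513756×(-1.362602 - (-1.665038))/(0.513756 - (-2.168907))
       = -1.420521
Iteration 5:
  f(-1.362602) = 0.513756
  f(-1.420521) = 0.048834
  x_6 = -1.420521 - 0.048834×(-1.420521 - (-1.362602))/(0.048834 - 0.513756)
       = -1.426605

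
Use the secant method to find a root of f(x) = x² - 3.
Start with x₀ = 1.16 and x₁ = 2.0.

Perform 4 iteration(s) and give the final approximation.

f(x) = x² - 3
x₀ = 1.16, x₁ = 2.0

Secant formula: x_{n+1} = x_n - f(x_n)(x_n - x_{n-1})/(f(x_n) - f(x_{n-1}))

Iteration 1:
  f(1.160000) = -1.654400
  f(2.000000) = 1.000000
  x_2 = 2.000000 - 1.000000×(2.000000 - 1.160000)/(1.000000 - (-1.654400))
       = 1.683544
Iteration 2:
  f(2.000000) = 1.000000
  f(1.683544) = -0.165679
  x_3 = 1.683544 - (-0.165679)×(1.683544 - 2.000000)/(-0.165679 - 1.000000)
       = 1.728522
Iteration 3:
  f(1.683544) = -0.165679
  f(1.728522) = -0.012211
  x_4 = 1.728522 - (-0.012211)×(1.728522 - 1.683544)/(-0.012211 - (-0.165679))
       = 1.732101
Iteration 4:
  f(1.728522) = -0.012211
  f(1.732101) = 0.000174
  x_5 = 1.732101 - 0.000174×(1.732101 - 1.728522)/(0.000174 - (-0.012211))
       = 1.732051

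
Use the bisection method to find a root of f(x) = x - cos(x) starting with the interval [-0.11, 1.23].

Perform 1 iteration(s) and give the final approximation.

f(x) = x - cos(x)
Initial interval: [-0.11, 1.23]

Iteration 1:
  c_1 = (-0.110000 + 1.230000)/2 = 0.560000
  f(c_1) = f(0.560000) = -0.287255
  f(a) × f(c) ≥ 0, new interval: [0.560000, 1.230000]

After 1 iteration(s), the approximation is c_1 = 0.560000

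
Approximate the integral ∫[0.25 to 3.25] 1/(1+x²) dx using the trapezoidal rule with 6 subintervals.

f(x) = 1/(1+x²)
a = 0.25, b = 3.25, n = 6
h = (b - a)/n = 0.500000

Trapezoidal rule: (h/2)[f(x₀) + 2f(x₁) + 2f(x₂) + ... + f(xₙ)]

x_0 = 0.2500, f(x_0) = 0.941176, coefficient = 1
x_1 = 0.7500, f(x_1) = 0.640000, coefficient = 2
x_2 = 1.2500, f(x_2) = 0.390244, coefficient = 2
x_3 = 1.7500, f(x_3) = 0.246154, coefficient = 2
x_4 = 2.2500, f(x_4) = 0.164948, coefficient = 2
x_5 = 2.7500, f(x_5) = 0.116788, coefficient = 2
x_6 = 3.2500, f(x_6) = 0.086486, coefficient = 1

I ≈ (0.500000/2) × 4.143932 = 1.035983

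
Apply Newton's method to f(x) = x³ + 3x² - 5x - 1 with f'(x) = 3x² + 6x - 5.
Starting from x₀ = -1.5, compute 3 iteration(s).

f(x) = x³ + 3x² - 5x - 1
f'(x) = 3x² + 6x - 5
x₀ = -1.5

Newton-Raphson formula: x_{n+1} = x_n - f(x_n)/f'(x_n)

Iteration 1:
  f(-1.500000) = 9.875000
  f'(-1.500000) = -7.250000
  x_1 = -1.500000 - 9.875000/(-7.250000) = -0.137931
Iteration 2:
  f(-0.137931) = -0.255894
  f'(-0.137931) = -5.770511
  x_2 = -0.137931 - (-0.255894)/(-5.770511) = -0.182276
Iteration 3:
  f(-0.182276) = 0.004999
  f'(-0.182276) = -5.993983
  x_3 = -0.182276 - 0.004999/(-5.993983) = -0.181442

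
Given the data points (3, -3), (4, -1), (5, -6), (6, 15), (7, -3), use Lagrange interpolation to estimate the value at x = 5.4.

Lagrange interpolation formula:
P(x) = Σ yᵢ × Lᵢ(x)
where Lᵢ(x) = Π_{j≠i} (x - xⱼ)/(xᵢ - xⱼ)

L_0(5.4) = (5.4 - 4)/(3 - 4) × (5.4 - 5)/(3 - 5) × (5.4 - 6)/(3 - 6) × (5.4 - 7)/(3 - 7) = 0.022400
L_1(5.4) = (5.4 - 3)/(4 - 3) × (5.4 - 5)/(4 - 5) × (5.4 - 6)/(4 - 6) × (5.4 - 7)/(4 - 7) = -0.153600
L_2(5.4) = (5.4 - 3)/(5 - 3) × (5.4 - 4)/(5 - 4) × (5.4 - 6)/(5 - 6) × (5.4 - 7)/(5 - 7) = 0.806400
L_3(5.4) = (5.4 - 3)/(6 - 3) × (5.4 - 4)/(6 - 4) × (5.4 - 5)/(6 - 5) × (5.4 - 7)/(6 - 7) = 0.358400
L_4(5.4) = (5.4 - 3)/(7 - 3) × (5.4 - 4)/(7 - 4) × (5.4 - 5)/(7 - 5) × (5.4 - 6)/(7 - 6) = -0.033600

P(5.4) = (-3)×L_0(5.4) + (-1)×L_1(5.4) + (-6)×L_2(5.4) + 15×L_3(5.4) + (-3)×L_4(5.4)
P(5.4) = 0.724800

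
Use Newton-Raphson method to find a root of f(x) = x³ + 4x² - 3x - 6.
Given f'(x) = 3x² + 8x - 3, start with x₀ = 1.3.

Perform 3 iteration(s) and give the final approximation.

f(x) = x³ + 4x² - 3x - 6
f'(x) = 3x² + 8x - 3
x₀ = 1.3

Newton-Raphson formula: x_{n+1} = x_n - f(x_n)/f'(x_n)

Iteration 1:
  f(1.300000) = -0.943000
  f'(1.300000) = 12.470000
  x_1 = 1.300000 - (-0.943000)/12.470000 = 1.375621
Iteration 2:
  f(1.375621) = 0.045609
  f'(1.375621) = 13.681975
  x_2 = 1.375621 - 0.045609/13.681975 = 1.372288
Iteration 3:
  f(1.372288) = 0.000090
  f'(1.372288) = 13.627826
  x_3 = 1.372288 - 0.000090/13.627826 = 1.372281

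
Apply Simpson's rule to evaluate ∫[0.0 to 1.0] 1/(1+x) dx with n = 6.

f(x) = 1/(1+x)
a = 0.0, b = 1.0, n = 6
h = (b - a)/n = 0.166667

Simpson's rule: (h/3)[f(x₀) + 4f(x₁) + 2f(x₂) + ... + f(xₙ)]

x_0 = 0.0000, f(x_0) = 1.000000, coefficient = 1
x_1 = 0.1667, f(x_1) = 0.857143, coefficient = 4
x_2 = 0.3333, f(x_2) = 0.750000, coefficient = 2
x_3 = 0.5000, f(x_3) = 0.666667, coefficient = 4
x_4 = 0.6667, f(x_4) = 0.600000, coefficient = 2
x_5 = 0.8333, f(x_5) = 0.545455, coefficient = 4
x_6 = 1.0000, f(x_6) = 0.500000, coefficient = 1

I ≈ (0.166667/3) × 12.477056 = 0.693170
Exact value: 0.693147
Error: 0.000023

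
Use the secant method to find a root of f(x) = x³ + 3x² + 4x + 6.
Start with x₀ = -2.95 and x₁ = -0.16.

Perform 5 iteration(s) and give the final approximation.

f(x) = x³ + 3x² + 4x + 6
x₀ = -2.95, x₁ = -0.16

Secant formula: x_{n+1} = x_n - f(x_n)(x_n - x_{n-1})/(f(x_n) - f(x_{n-1}))

Iteration 1:
  f(-2.950000) = -5.364875
  f(-0.160000) = 5.432704
  x_2 = -0.160000 - 5.432704×(-0.160000 - (-2.950000))/(5.432704 - (-5.364875))
       = -1.563763
Iteration 2:
  f(-0.160000) = 5.432704
  f(-1.563763) = 3.257057
  x_3 = -1.563763 - 3.257057×(-1.563763 - (-0.160000))/(3.257057 - 5.432704)
       = -3.665269
Iteration 3:
  f(-1.563763) = 3.257057
  f(-3.665269) = -17.598434
  x_4 = -3.665269 - (-17.598434)×(-3.665269 - (-1.563763))/(-17.598434 - 3.257057)
       = -1.891961
Iteration 4:
  f(-3.665269) = -17.598434
  f(-1.891961) = 2.398400
  x_5 = -1.891961 - 2.398400×(-1.891961 - (-3.665269))/(2.398400 - (-17.598434))
       = -2.104650
Iteration 5:
  f(-1.891961) = 2.398400
  f(-2.104650) = 1.547400
  x_6 = -2.104650 - 1.547400×(-2.104650 - (-1.891961))/(1.547400 - 2.398400)
       = -2.491389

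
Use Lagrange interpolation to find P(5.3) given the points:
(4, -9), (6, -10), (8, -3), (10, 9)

Lagrange interpolation formula:
P(x) = Σ yᵢ × Lᵢ(x)
where Lᵢ(x) = Π_{j≠i} (x - xⱼ)/(xᵢ - xⱼ)

L_0(5.3) = (5.3 - 6)/(4 - 6) × (5.3 - 8)/(4 - 8) × (5.3 - 10)/(4 - 10) = 0.185063
L_1(5.3) = (5.3 - 4)/(6 - 4) × (5.3 - 8)/(6 - 8) × (5.3 - 10)/(6 - 10) = 1.031062
L_2(5.3) = (5.3 - 4)/(8 - 4) × (5.3 - 6)/(8 - 6) × (5.3 - 10)/(8 - 10) = -0.267313
L_3(5.3) = (5.3 - 4)/(10 - 4) × (5.3 - 6)/(10 - 6) × (5.3 - 8)/(10 - 8) = 0.051188

P(5.3) = (-9)×L_0(5.3) + (-10)×L_1(5.3) + (-3)×L_2(5.3) + 9×L_3(5.3)
P(5.3) = -10.713563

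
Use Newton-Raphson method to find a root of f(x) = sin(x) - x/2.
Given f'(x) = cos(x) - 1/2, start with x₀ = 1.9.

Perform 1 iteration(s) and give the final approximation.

f(x) = sin(x) - x/2
f'(x) = cos(x) - 1/2
x₀ = 1.9

Newton-Raphson formula: x_{n+1} = x_n - f(x_n)/f'(x_n)

Iteration 1:
  f(1.900000) = -0.003700
  f'(1.900000) = -0.823290
  x_1 = 1.900000 - (-0.003700)/(-0.823290) = 1.895506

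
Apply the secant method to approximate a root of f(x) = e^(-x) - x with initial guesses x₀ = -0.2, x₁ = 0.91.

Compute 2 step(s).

f(x) = e^(-x) - x
x₀ = -0.2, x₁ = 0.91

Secant formula: x_{n+1} = x_n - f(x_n)(x_n - x_{n-1})/(f(x_n) - f(x_{n-1}))

Iteration 1:
  f(-0.200000) = 1.421403
  f(0.910000) = -0.507476
  x_2 = 0.910000 - (-0.507476)×(0.910000 - (-0.200000))/(-0.507476 - 1.421403)
       = 0.617966
Iteration 2:
  f(0.910000) = -0.507476
  f(0.617966) = -0.078926
  x_3 = 0.617966 - (-0.078926)×(0.617966 - 0.910000)/(-0.078926 - (-0.507476))
       = 0.564182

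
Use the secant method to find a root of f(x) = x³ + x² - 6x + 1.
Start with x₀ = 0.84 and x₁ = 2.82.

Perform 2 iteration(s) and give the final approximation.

f(x) = x³ + x² - 6x + 1
x₀ = 0.84, x₁ = 2.82

Secant formula: x_{n+1} = x_n - f(x_n)(x_n - x_{n-1})/(f(x_n) - f(x_{n-1}))

Iteration 1:
  f(0.840000) = -2.741696
  f(2.820000) = 14.458168
  x_2 = 2.820000 - 14.458168×(2.820000 - 0.840000)/(14.458168 - (-2.741696))
       = 1.155616
Iteration 2:
  f(2.820000) = 14.458168
  f(1.155616) = -3.054982
  x_3 = 1.155616 - (-3.054982)×(1.155616 - 2.820000)/(-3.054982 - 14.458168)
       = 1.445950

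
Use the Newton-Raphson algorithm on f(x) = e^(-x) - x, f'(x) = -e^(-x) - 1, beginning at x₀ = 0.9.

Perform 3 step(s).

f(x) = e^(-x) - x
f'(x) = -e^(-x) - 1
x₀ = 0.9

Newton-Raphson formula: x_{n+1} = x_n - f(x_n)/f'(x_n)

Iteration 1:
  f(0.900000) = -0.493430
  f'(0.900000) = -1.406570
  x_1 = 0.900000 - (-0.493430)/(-1.406570) = 0.549196
Iteration 2:
  f(0.549196) = 0.028218
  f'(0.549196) = -1.577414
  x_2 = 0.549196 - 0.028218/(-1.577414) = 0.567085
Iteration 3:
  f(0.567085) = 0.000092
  f'(0.567085) = -1.567177
  x_3 = 0.567085 - 0.000092/(-1.567177) = 0.567143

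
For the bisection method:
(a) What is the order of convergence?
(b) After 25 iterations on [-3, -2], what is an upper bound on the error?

(a) Bisection has linear (order 1) convergence; the error is halved each step.

(b) Error bound = (b-a)/2^n = (-2 - (-3))/2^{25}
    = 1/2^{25}

(a) 1 (linear); (b) error ≤ 2.98e-08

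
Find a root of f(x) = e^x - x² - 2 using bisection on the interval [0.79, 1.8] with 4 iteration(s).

f(x) = e^x - x² - 2
Initial interval: [0.79, 1.8]

Iteration 1:
  c_1 = (0.790000 + 1.800000)/2 = 1.295000
  f(c_1) = f(1.295000) = -0.026029
  f(a) × f(c) ≥ 0, new interval: [1.295000, 1.800000]
Iteration 2:
  c_2 = (1.295000 + 1.800000)/2 = 1.547500
  f(c_2) = f(1.547500) = 0.304950
  f(a) × f(c) < 0, new interval: [1.295000, 1.547500]
Iteration 3:
  c_3 = (1.295000 + 1.547500)/2 = 1.421250
  f(c_3) = f(1.421250) = 0.122344
  f(a) × f(c) < 0, new interval: [1.295000, 1.421250]
Iteration 4:
  c_4 = (1.295000 + 1.421250)/2 = 1.358125
  f(c_4) = f(1.358125) = 0.044391
  f(a) × f(c) < 0, new interval: [1.295000, 1.358125]

After 4 iteration(s), the approximation is c_4 = 1.358125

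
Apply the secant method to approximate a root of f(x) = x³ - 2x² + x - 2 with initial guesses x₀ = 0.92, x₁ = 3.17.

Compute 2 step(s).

f(x) = x³ - 2x² + x - 2
x₀ = 0.92, x₁ = 3.17

Secant formula: x_{n+1} = x_n - f(x_n)(x_n - x_{n-1})/(f(x_n) - f(x_{n-1}))

Iteration 1:
  f(0.920000) = -1.994112
  f(3.170000) = 12.927213
  x_2 = 3.170000 - 12.927213×(3.170000 - 0.920000)/(12.927213 - (-1.994112))
       = 1.220694
Iteration 2:
  f(3.170000) = 12.927213
  f(1.220694) = -1.940545
  x_3 = 1.220694 - (-1.940545)×(1.220694 - 3.170000)/(-1.940545 - 12.927213)
       = 1.475118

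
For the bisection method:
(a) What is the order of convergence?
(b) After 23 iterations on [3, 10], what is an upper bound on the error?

(a) Bisection has linear (order 1) convergence; the error is halved each step.

(b) Error bound = (b-a)/2^n = (10 - 3)/2^{23}
    = 7/2^{23}

(a) 1 (linear); (b) error ≤ 8.34e-07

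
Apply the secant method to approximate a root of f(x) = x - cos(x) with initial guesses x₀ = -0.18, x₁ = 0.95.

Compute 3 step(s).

f(x) = x - cos(x)
x₀ = -0.18, x₁ = 0.95

Secant formula: x_{n+1} = x_n - f(x_n)(x_n - x_{n-1})/(f(x_n) - f(x_{n-1}))

Iteration 1:
  f(-0.180000) = -1.163844
  f(0.950000) = 0.368317
  x_2 = 0.950000 - 0.368317×(0.950000 - (-0.180000))/(0.368317 - (-1.163844))
       = 0.678359
Iteration 2:
  f(0.950000) = 0.368317
  f(0.678359) = -0.100245
  x_3 = 0.678359 - (-0.100245)×(0.678359 - 0.950000)/(-0.100245 - 0.368317)
       = 0.736474
Iteration 3:
  f(0.678359) = -0.100245
  f(0.736474) = -0.004367
  x_4 = 0.736474 - (-0.004367)×(0.736474 - 0.678359)/(-0.004367 - (-0.100245))
       = 0.739121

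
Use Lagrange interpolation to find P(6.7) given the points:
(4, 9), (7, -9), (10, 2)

Lagrange interpolation formula:
P(x) = Σ yᵢ × Lᵢ(x)
where Lᵢ(x) = Π_{j≠i} (x - xⱼ)/(xᵢ - xⱼ)

L_0(6.7) = (6.7 - 7)/(4 - 7) × (6.7 - 10)/(4 - 10) = 0.055000
L_1(6.7) = (6.7 - 4)/(7 - 4) × (6.7 - 10)/(7 - 10) = 0.990000
L_2(6.7) = (6.7 - 4)/(10 - 4) × (6.7 - 7)/(10 - 7) = -0.045000

P(6.7) = 9×L_0(6.7) + (-9)×L_1(6.7) + 2×L_2(6.7)
P(6.7) = -8.505000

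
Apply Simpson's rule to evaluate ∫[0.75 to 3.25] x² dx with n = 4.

f(x) = x²
a = 0.75, b = 3.25, n = 4
h = (b - a)/n = 0.625000

Simpson's rule: (h/3)[f(x₀) + 4f(x₁) + 2f(x₂) + ... + f(xₙ)]

x_0 = 0.7500, f(x_0) = 0.562500, coefficient = 1
x_1 = 1.3750, f(x_1) = 1.890625, coefficient = 4
x_2 = 2.0000, f(x_2) = 4.000000, coefficient = 2
x_3 = 2.6250, f(x_3) = 6.890625, coefficient = 4
x_4 = 3.2500, f(x_4) = 10.562500, coefficient = 1

I ≈ (0.625000/3) × 54.250000 = 11.302083
Exact value: 11.302083
Error: 0.000000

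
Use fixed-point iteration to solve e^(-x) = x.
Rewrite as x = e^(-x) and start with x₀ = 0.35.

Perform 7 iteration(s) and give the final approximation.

Equation: e^(-x) = x
Fixed-point form: x = e^(-x)
x₀ = 0.35

x_1 = g(0.350000) = 0.704688
x_2 = g(0.704688) = 0.494263
x_3 = g(0.494263) = 0.610020
x_4 = g(0.610020) = 0.543340
x_5 = g(0.543340) = 0.580805
x_6 = g(0.580805) = 0.559448
x_7 = g(0.559448) = 0.571525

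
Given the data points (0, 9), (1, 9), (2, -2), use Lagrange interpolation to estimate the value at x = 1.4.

Lagrange interpolation formula:
P(x) = Σ yᵢ × Lᵢ(x)
where Lᵢ(x) = Π_{j≠i} (x - xⱼ)/(xᵢ - xⱼ)

L_0(1.4) = (1.4 - 1)/(0 - 1) × (1.4 - 2)/(0 - 2) = -0.120000
L_1(1.4) = (1.4 - 0)/(1 - 0) × (1.4 - 2)/(1 - 2) = 0.840000
L_2(1.4) = (1.4 - 0)/(2 - 0) × (1.4 - 1)/(2 - 1) = 0.280000

P(1.4) = 9×L_0(1.4) + 9×L_1(1.4) + (-2)×L_2(1.4)
P(1.4) = 5.920000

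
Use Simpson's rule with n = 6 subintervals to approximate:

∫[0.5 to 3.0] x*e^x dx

f(x) = x*e^x
a = 0.5, b = 3.0, n = 6
h = (b - a)/n = 0.416667

Simpson's rule: (h/3)[f(x₀) + 4f(x₁) + 2f(x₂) + ... + f(xₙ)]

x_0 = 0.5000, f(x_0) = 0.824361, coefficient = 1
x_1 = 0.9167, f(x_1) = 2.292528, coefficient = 4
x_2 = 1.3333, f(x_2) = 5.058224, coefficient = 2
x_3 = 1.7500, f(x_3) = 10.070555, coefficient = 4
x_4 = 2.1667, f(x_4) = 18.913133, coefficient = 2
x_5 = 2.5833, f(x_5) = 34.206439, coefficient = 4
x_6 = 3.0000, f(x_6) = 60.256611, coefficient = 1

I ≈ (0.416667/3) × 295.301772 = 41.014135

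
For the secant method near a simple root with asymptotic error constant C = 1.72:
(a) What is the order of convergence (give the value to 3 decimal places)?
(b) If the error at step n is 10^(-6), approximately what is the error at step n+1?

(a) Secant method has superlinear convergence with order φ = (1+√5)/2 ≈ 1.618.
    This means |e_{n+1}| ≈ C|e_n|^1.618.

(b) With |e_n| = 10^(-6) and C = 1.72:
    |e_{n+1}| ≈ 1.72 × (10^(-6))^1.618 = 1.72 × 10^(-9.71)

(a) ≈ 1.618 (golden ratio); (b) |e_{n+1}| ≈ 3.368e-10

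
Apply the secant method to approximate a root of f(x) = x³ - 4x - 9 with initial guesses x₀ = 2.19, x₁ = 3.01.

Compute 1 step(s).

f(x) = x³ - 4x - 9
x₀ = 2.19, x₁ = 3.01

Secant formula: x_{n+1} = x_n - f(x_n)(x_n - x_{n-1})/(f(x_n) - f(x_{n-1}))

Iteration 1:
  f(2.190000) = -7.256541
  f(3.010000) = 6.230901
  x_2 = 3.010000 - 6.230901×(3.010000 - 2.190000)/(6.230901 - (-7.256541))
       = 2.631178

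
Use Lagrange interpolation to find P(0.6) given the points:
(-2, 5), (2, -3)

Lagrange interpolation formula:
P(x) = Σ yᵢ × Lᵢ(x)
where Lᵢ(x) = Π_{j≠i} (x - xⱼ)/(xᵢ - xⱼ)

L_0(0.6) = (0.6 - 2)/(-2 - 2) = 0.350000
L_1(0.6) = (0.6 - (-2))/(2 - (-2)) = 0.650000

P(0.6) = 5×L_0(0.6) + (-3)×L_1(0.6)
P(0.6) = -0.200000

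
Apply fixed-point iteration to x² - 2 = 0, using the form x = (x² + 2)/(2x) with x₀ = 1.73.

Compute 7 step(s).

Equation: x² - 2 = 0
Fixed-point form: x = (x² + 2)/(2x)
x₀ = 1.73

x_1 = g(1.730000) = 1.443035
x_2 = g(1.443035) = 1.414501
x_3 = g(1.414501) = 1.414214
x_4 = g(1.414214) = 1.414214
x_5 = g(1.414214) = 1.414214
x_6 = g(1.414214) = 1.414214
x_7 = g(1.414214) = 1.414214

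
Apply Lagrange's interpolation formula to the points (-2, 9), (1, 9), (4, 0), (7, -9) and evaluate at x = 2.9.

Lagrange interpolation formula:
P(x) = Σ yᵢ × Lᵢ(x)
where Lᵢ(x) = Π_{j≠i} (x - xⱼ)/(xᵢ - xⱼ)

L_0(2.9) = (2.9 - 1)/(-2 - 1) × (2.9 - 4)/(-2 - 4) × (2.9 - 7)/(-2 - 7) = -0.052895
L_1(2.9) = (2.9 - (-2))/(1 - (-2)) × (2.9 - 4)/(1 - 4) × (2.9 - 7)/(1 - 7) = 0.409241
L_2(2.9) = (2.9 - (-2))/(4 - (-2)) × (2.9 - 1)/(4 - 1) × (2.9 - 7)/(4 - 7) = 0.706870
L_3(2.9) = (2.9 - (-2))/(7 - (-2)) × (2.9 - 1)/(7 - 1) × (2.9 - 4)/(7 - 4) = -0.063216

P(2.9) = 9×L_0(2.9) + 9×L_1(2.9) + 0×L_2(2.9) + (-9)×L_3(2.9)
P(2.9) = 3.776056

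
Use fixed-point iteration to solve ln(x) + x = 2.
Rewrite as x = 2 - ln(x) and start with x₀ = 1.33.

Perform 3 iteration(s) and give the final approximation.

Equation: ln(x) + x = 2
Fixed-point form: x = 2 - ln(x)
x₀ = 1.33

x_1 = g(1.330000) = 1.714821
x_2 = g(1.714821) = 1.460691
x_3 = g(1.460691) = 1.621090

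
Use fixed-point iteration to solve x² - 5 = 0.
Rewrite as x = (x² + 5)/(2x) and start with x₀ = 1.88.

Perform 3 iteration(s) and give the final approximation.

Equation: x² - 5 = 0
Fixed-point form: x = (x² + 5)/(2x)
x₀ = 1.88

x_1 = g(1.880000) = 2.269787
x_2 = g(2.269787) = 2.236318
x_3 = g(2.236318) = 2.236068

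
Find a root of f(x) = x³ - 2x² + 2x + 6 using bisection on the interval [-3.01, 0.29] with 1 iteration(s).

f(x) = x³ - 2x² + 2x + 6
Initial interval: [-3.01, 0.29]

Iteration 1:
  c_1 = (-3.010000 + 0.290000)/2 = -1.360000
  f(c_1) = f(-1.360000) = -2.934656
  f(a) × f(c) ≥ 0, new interval: [-1.360000, 0.290000]

After 1 iteration(s), the approximation is c_1 = -1.360000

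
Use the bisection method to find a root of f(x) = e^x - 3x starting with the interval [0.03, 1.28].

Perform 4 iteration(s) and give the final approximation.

f(x) = e^x - 3x
Initial interval: [0.03, 1.28]

Iteration 1:
  c_1 = (0.030000 + 1.280000)/2 = 0.655000
  f(c_1) = f(0.655000) = -0.039857
  f(a) × f(c) < 0, new interval: [0.030000, 0.655000]
Iteration 2:
  c_2 = (0.030000 + 0.655000)/2 = 0.342500
  f(c_2) = f(0.342500) = 0.380964
  f(a) × f(c) ≥ 0, new interval: [0.342500, 0.655000]
Iteration 3:
  c_3 = (0.342500 + 0.655000)/2 = 0.498750
  f(c_3) = f(0.498750) = 0.150412
  f(a) × f(c) ≥ 0, new interval: [0.498750, 0.655000]
Iteration 4:
  c_4 = (0.498750 + 0.655000)/2 = 0.576875
  f(c_4) = f(0.576875) = 0.049841
  f(a) × f(c) ≥ 0, new interval: [0.576875, 0.655000]

After 4 iteration(s), the approximation is c_4 = 0.576875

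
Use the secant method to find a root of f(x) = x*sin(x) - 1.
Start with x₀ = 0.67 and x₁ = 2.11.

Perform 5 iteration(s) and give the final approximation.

f(x) = x*sin(x) - 1
x₀ = 0.67, x₁ = 2.11

Secant formula: x_{n+1} = x_n - f(x_n)(x_n - x_{n-1})/(f(x_n) - f(x_{n-1}))

Iteration 1:
  f(0.670000) = -0.583939
  f(2.110000) = 0.810629
  x_2 = 2.110000 - 0.810629×(2.110000 - 0.670000)/(0.810629 - (-0.583939))
       = 1.272963
Iteration 2:
  f(2.110000) = 0.810629
  f(1.272963) = 0.216920
  x_3 = 1.272963 - 0.216920×(1.272963 - 2.110000)/(0.216920 - 0.810629)
       = 0.967139
Iteration 3:
  f(1.272963) = 0.216920
  f(0.967139) = -0.203788
  x_4 = 0.967139 - (-0.203788)×(0.967139 - 1.272963)/(-0.203788 - 0.216920)
       = 1.115278
Iteration 4:
  f(0.967139) = -0.203788
  f(1.115278) = 0.001557
  x_5 = 1.115278 - 0.001557×(1.115278 - 0.967139)/(0.001557 - (-0.203788))
       = 1.114155
Iteration 5:
  f(1.115278) = 0.001557
  f(1.114155) = -0.000003
  x_6 = 1.114155 - (-0.000003)×(1.114155 - 1.115278)/(-0.000003 - 0.001557)
       = 1.114157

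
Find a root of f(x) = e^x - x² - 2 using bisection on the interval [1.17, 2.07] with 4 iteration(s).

f(x) = e^x - x² - 2
Initial interval: [1.17, 2.07]

Iteration 1:
  c_1 = (1.170000 + 2.070000)/2 = 1.620000
  f(c_1) = f(1.620000) = 0.428690
  f(a) × f(c) < 0, new interval: [1.170000, 1.620000]
Iteration 2:
  c_2 = (1.170000 + 1.620000)/2 = 1.395000
  f(c_2) = f(1.395000) = 0.088950
  f(a) × f(c) < 0, new interval: [1.170000, 1.395000]
Iteration 3:
  c_3 = (1.170000 + 1.395000)/2 = 1.282500
  f(c_3) = f(1.282500) = -0.039164
  f(a) × f(c) ≥ 0, new interval: [1.282500, 1.395000]
Iteration 4:
  c_4 = (1.282500 + 1.395000)/2 = 1.338750
  f(c_4) = f(1.338750) = 0.022021
  f(a) × f(c) < 0, new interval: [1.282500, 1.338750]

After 4 iteration(s), the approximation is c_4 = 1.338750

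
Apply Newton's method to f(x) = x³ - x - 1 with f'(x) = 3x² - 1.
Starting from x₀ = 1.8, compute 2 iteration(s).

f(x) = x³ - x - 1
f'(x) = 3x² - 1
x₀ = 1.8

Newton-Raphson formula: x_{n+1} = x_n - f(x_n)/f'(x_n)

Iteration 1:
  f(1.800000) = 3.032000
  f'(1.800000) = 8.720000
  x_1 = 1.800000 - 3.032000/8.720000 = 1.452294
Iteration 2:
  f(1.452294) = 0.610821
  f'(1.452294) = 5.327470
  x_2 = 1.452294 - 0.610821/5.327470 = 1.337639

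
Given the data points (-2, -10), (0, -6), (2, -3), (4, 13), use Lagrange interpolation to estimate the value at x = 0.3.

Lagrange interpolation formula:
P(x) = Σ yᵢ × Lᵢ(x)
where Lᵢ(x) = Π_{j≠i} (x - xⱼ)/(xᵢ - xⱼ)

L_0(0.3) = (0.3 - 0)/(-2 - 0) × (0.3 - 2)/(-2 - 2) × (0.3 - 4)/(-2 - 4) = -0.039313
L_1(0.3) = (0.3 - (-2))/(0 - (-2)) × (0.3 - 2)/(0 - 2) × (0.3 - 4)/(0 - 4) = 0.904187
L_2(0.3) = (0.3 - (-2))/(2 - (-2)) × (0.3 - 0)/(2 - 0) × (0.3 - 4)/(2 - 4) = 0.159562
L_3(0.3) = (0.3 - (-2))/(4 - (-2)) × (0.3 - 0)/(4 - 0) × (0.3 - 2)/(4 - 2) = -0.024437

P(0.3) = (-10)×L_0(0.3) + (-6)×L_1(0.3) + (-3)×L_2(0.3) + 13×L_3(0.3)
P(0.3) = -5.828375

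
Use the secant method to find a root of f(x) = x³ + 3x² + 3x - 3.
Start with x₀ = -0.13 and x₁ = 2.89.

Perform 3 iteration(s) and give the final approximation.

f(x) = x³ + 3x² + 3x - 3
x₀ = -0.13, x₁ = 2.89

Secant formula: x_{n+1} = x_n - f(x_n)(x_n - x_{n-1})/(f(x_n) - f(x_{n-1}))

Iteration 1:
  f(-0.130000) = -3.341497
  f(2.890000) = 54.863869
  x_2 = 2.890000 - 54.863869×(2.890000 - (-0.130000))/(54.863869 - (-3.341497))
       = 0.043374
Iteration 2:
  f(2.890000) = 54.863869
  f(0.043374) = -2.864151
  x_3 = 0.043374 - (-2.864151)×(0.043374 - 2.890000)/(-2.864151 - 54.863869)
       = 0.184609
Iteration 3:
  f(0.043374) = -2.864151
  f(0.184609) = -2.337642
  x_4 = 0.184609 - (-2.337642)×(0.184609 - 0.043374)/(-2.337642 - (-2.864151))
       = 0.811672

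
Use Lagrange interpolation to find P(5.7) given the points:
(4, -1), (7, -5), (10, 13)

Lagrange interpolation formula:
P(x) = Σ yᵢ × Lᵢ(x)
where Lᵢ(x) = Π_{j≠i} (x - xⱼ)/(xᵢ - xⱼ)

L_0(5.7) = (5.7 - 7)/(4 - 7) × (5.7 - 10)/(4 - 10) = 0.310556
L_1(5.7) = (5.7 - 4)/(7 - 4) × (5.7 - 10)/(7 - 10) = 0.812222
L_2(5.7) = (5.7 - 4)/(10 - 4) × (5.7 - 7)/(10 - 7) = -0.122778

P(5.7) = (-1)×L_0(5.7) + (-5)×L_1(5.7) + 13×L_2(5.7)
P(5.7) = -5.967778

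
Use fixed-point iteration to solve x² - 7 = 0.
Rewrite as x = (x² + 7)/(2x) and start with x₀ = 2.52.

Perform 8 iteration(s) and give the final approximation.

Equation: x² - 7 = 0
Fixed-point form: x = (x² + 7)/(2x)
x₀ = 2.52

x_1 = g(2.520000) = 2.648889
x_2 = g(2.648889) = 2.645753
x_3 = g(2.645753) = 2.645751
x_4 = g(2.645751) = 2.645751
x_5 = g(2.645751) = 2.645751
x_6 = g(2.645751) = 2.645751
x_7 = g(2.645751) = 2.645751
x_8 = g(2.645751) = 2.645751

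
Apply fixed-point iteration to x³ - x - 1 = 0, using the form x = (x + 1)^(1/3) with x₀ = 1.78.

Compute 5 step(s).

Equation: x³ - x - 1 = 0
Fixed-point form: x = (x + 1)^(1/3)
x₀ = 1.78

x_1 = g(1.780000) = 1.406096
x_2 = g(1.406096) = 1.339998
x_3 = g(1.339998) = 1.327614
x_4 = g(1.327614) = 1.325268
x_5 = g(1.325268) = 1.324822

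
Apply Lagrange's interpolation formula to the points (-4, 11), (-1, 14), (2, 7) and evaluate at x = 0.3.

Lagrange interpolation formula:
P(x) = Σ yᵢ × Lᵢ(x)
where Lᵢ(x) = Π_{j≠i} (x - xⱼ)/(xᵢ - xⱼ)

L_0(0.3) = (0.3 - (-1))/(-4 - (-1)) × (0.3 - 2)/(-4 - 2) = -0.122778
L_1(0.3) = (0.3 - (-4))/(-1 - (-4)) × (0.3 - 2)/(-1 - 2) = 0.812222
L_2(0.3) = (0.3 - (-4))/(2 - (-4)) × (0.3 - (-1))/(2 - (-1)) = 0.310556

P(0.3) = 11×L_0(0.3) + 14×L_1(0.3) + 7×L_2(0.3)
P(0.3) = 12.194444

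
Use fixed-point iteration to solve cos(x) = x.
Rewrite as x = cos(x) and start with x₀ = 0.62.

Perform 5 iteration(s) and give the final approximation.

Equation: cos(x) = x
Fixed-point form: x = cos(x)
x₀ = 0.62

x_1 = g(0.620000) = 0.813878
x_2 = g(0.813878) = 0.686684
x_3 = g(0.686684) = 0.773352
x_4 = g(0.773352) = 0.715573
x_5 = g(0.715573) = 0.754718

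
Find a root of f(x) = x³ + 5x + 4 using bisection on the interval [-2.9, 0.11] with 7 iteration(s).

f(x) = x³ + 5x + 4
Initial interval: [-2.9, 0.11]

Iteration 1:
  c_1 = (-2.900000 + 0.110000)/2 = -1.395000
  f(c_1) = f(-1.395000) = -5.689705
  f(a) × f(c) ≥ 0, new interval: [-1.395000, 0.110000]
Iteration 2:
  c_2 = (-1.395000 + 0.110000)/2 = -0.642500
  f(c_2) = f(-0.642500) = 0.522272
  f(a) × f(c) < 0, new interval: [-1.395000, -0.642500]
Iteration 3:
  c_3 = (-1.395000 + (-0.642500))/2 = -1.018750
  f(c_3) = f(-1.018750) = -2.151061
  f(a) × f(c) ≥ 0, new interval: [-1.018750, -0.642500]
Iteration 4:
  c_4 = (-1.018750 + (-0.642500))/2 = -0.830625
  f(c_4) = f(-0.830625) = -0.726205
  f(a) × f(c) ≥ 0, new interval: [-0.830625, -0.642500]
Iteration 5:
  c_5 = (-0.830625 + (-0.642500))/2 = -0.736563
  f(c_5) = f(-0.736563) = -0.082416
  f(a) × f(c) ≥ 0, new interval: [-0.736563, -0.642500]
Iteration 6:
  c_6 = (-0.736563 + (-0.642500))/2 = -0.689531
  f(c_6) = f(-0.689531) = 0.224504
  f(a) × f(c) < 0, new interval: [-0.736563, -0.689531]
Iteration 7:
  c_7 = (-0.736563 + (-0.689531))/2 = -0.713047
  f(c_7) = f(-0.713047) = 0.072227
  f(a) × f(c) < 0, new interval: [-0.736563, -0.713047]

After 7 iteration(s), the approximation is c_7 = -0.713047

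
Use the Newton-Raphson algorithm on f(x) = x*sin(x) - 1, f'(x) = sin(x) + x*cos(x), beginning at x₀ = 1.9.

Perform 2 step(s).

f(x) = x*sin(x) - 1
f'(x) = sin(x) + x*cos(x)
x₀ = 1.9

Newton-Raphson formula: x_{n+1} = x_n - f(x_n)/f'(x_n)

Iteration 1:
  f(1.900000) = 0.797970
  f'(1.900000) = 0.332050
  x_1 = 1.900000 - 0.797970/0.332050 = -0.503163
Iteration 2:
  f(-0.503163) = -0.757375
  f'(-0.503163) = -0.923001
  x_2 = -0.503163 - (-0.757375)/(-0.923001) = -1.323720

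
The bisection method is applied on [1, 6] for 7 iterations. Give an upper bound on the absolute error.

Bisection error bound: |error| ≤ (b-a)/2^n
|error| ≤ (6 - 1)/2^7 = 5/2^7
|error| ≤ 0.0390625000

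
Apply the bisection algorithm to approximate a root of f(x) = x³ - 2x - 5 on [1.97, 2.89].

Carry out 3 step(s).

f(x) = x³ - 2x - 5
Initial interval: [1.97, 2.89]

Iteration 1:
  c_1 = (1.970000 + 2.890000)/2 = 2.430000
  f(c_1) = f(2.430000) = 4.488907
  f(a) × f(c) < 0, new interval: [1.970000, 2.430000]
Iteration 2:
  c_2 = (1.970000 + 2.430000)/2 = 2.200000
  f(c_2) = f(2.200000) = 1.248000
  f(a) × f(c) < 0, new interval: [1.970000, 2.200000]
Iteration 3:
  c_3 = (1.970000 + 2.200000)/2 = 2.085000
  f(c_3) = f(2.085000) = -0.106036
  f(a) × f(c) ≥ 0, new interval: [2.085000, 2.200000]

After 3 iteration(s), the approximation is c_3 = 2.085000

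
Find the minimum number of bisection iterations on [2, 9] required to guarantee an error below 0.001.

We need (b-a)/2^n ≤ 0.001
(9 - 2)/2^n ≤ 0.001
7/2^n ≤ 0.001
2^n ≥ 7000
n ≥ log₂(7000) = 12.77
n ≥ 13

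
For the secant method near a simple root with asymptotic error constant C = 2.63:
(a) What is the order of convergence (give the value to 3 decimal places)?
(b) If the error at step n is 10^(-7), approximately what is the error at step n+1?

(a) Secant method has superlinear convergence with order φ = (1+√5)/2 ≈ 1.618.
    This means |e_{n+1}| ≈ C|e_n|^1.618.

(b) With |e_n| = 10^(-7) and C = 2.63:
    |e_{n+1}| ≈ 2.63 × (10^(-7))^1.618 = 2.63 × 10^(-11.33)

(a) ≈ 1.618 (golden ratio); (b) |e_{n+1}| ≈ 1.241e-11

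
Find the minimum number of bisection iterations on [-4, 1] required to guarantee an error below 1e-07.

We need (b-a)/2^n ≤ 1e-07
(1 - (-4))/2^n ≤ 1e-07
5/2^n ≤ 1e-07
2^n ≥ 50000000
n ≥ log₂(50000000) = 25.58
n ≥ 26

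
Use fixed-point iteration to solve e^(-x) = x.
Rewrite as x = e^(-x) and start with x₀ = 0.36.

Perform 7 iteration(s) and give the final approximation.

Equation: e^(-x) = x
Fixed-point form: x = e^(-x)
x₀ = 0.36

x_1 = g(0.360000) = 0.697676
x_2 = g(0.697676) = 0.497741
x_3 = g(0.497741) = 0.607903
x_4 = g(0.607903) = 0.544492
x_5 = g(0.544492) = 0.580137
x_6 = g(0.580137) = 0.559822
x_7 = g(0.559822) = 0.571311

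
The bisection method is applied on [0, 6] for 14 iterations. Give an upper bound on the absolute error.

Bisection error bound: |error| ≤ (b-a)/2^n
|error| ≤ (6 - 0)/2^14 = 6/2^14
|error| ≤ 0.0003662109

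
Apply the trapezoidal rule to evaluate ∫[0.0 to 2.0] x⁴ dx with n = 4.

f(x) = x⁴
a = 0.0, b = 2.0, n = 4
h = (b - a)/n = 0.500000

Trapezoidal rule: (h/2)[f(x₀) + 2f(x₁) + 2f(x₂) + ... + f(xₙ)]

x_0 = 0.0000, f(x_0) = 0.000000, coefficient = 1
x_1 = 0.5000, f(x_1) = 0.062500, coefficient = 2
x_2 = 1.0000, f(x_2) = 1.000000, coefficient = 2
x_3 = 1.5000, f(x_3) = 5.062500, coefficient = 2
x_4 = 2.0000, f(x_4) = 16.000000, coefficient = 1

I ≈ (0.500000/2) × 28.250000 = 7.062500
Exact value: 6.400000
Error: 0.662500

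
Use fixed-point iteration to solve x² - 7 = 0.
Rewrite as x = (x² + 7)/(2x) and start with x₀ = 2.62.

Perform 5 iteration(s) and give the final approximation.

Equation: x² - 7 = 0
Fixed-point form: x = (x² + 7)/(2x)
x₀ = 2.62

x_1 = g(2.620000) = 2.645878
x_2 = g(2.645878) = 2.645751
x_3 = g(2.645751) = 2.645751
x_4 = g(2.645751) = 2.645751
x_5 = g(2.645751) = 2.645751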